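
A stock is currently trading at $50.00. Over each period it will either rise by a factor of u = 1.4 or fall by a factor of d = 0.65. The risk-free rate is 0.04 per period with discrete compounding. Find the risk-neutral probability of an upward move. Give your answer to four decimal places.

p = 0.5200

Risk-neutral probability p = (1 + 0.04 − 0.65)/(1.4 − 0.65) = 0.3900/0.7500 = 0.5200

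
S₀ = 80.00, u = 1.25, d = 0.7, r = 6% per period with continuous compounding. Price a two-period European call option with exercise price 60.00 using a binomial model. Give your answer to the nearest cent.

Risk-neutral probability p = (e^0.06 − 0.7)/(1.25 − 0.7) = 0.3618/0.5500 = 0.6579
Terminal stock prices: S_uu = 125, S_ud = 70, S_dd = 39.2
Terminal payoffs (S − K): max(65, 0) = 65, max(10, 0) = 10, max(-20.8, 0) = 0
Node u (S = 100): V_u = e^(−0.06)·[0.6579·65.0000 + 0.3421·10.0000] = 43.4941
Node d (S = 56): V_d = e^(−0.06)·[0.6579·10.0000 + 0.3421·0.0000] = 6.1957
Node 0 (S = 80): V_0 = e^(−0.06)·[0.6579·43.4941 + 0.3421·6.1957] = 28.9440

28.94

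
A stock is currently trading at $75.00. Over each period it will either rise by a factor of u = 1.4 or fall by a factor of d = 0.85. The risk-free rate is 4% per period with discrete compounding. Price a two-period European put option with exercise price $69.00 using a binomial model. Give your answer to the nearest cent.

Risk-neutral probability p = (1 + 0.04 − 0.85)/(1.4 − 0.85) = 0.1900/0.5500 = 0.3455
Terminal stock prices: S_uu = 147, S_ud = 89.25, S_dd = 54.19
Terminal payoffs (K − S): max(-78, 0) = 0, max(-20.25, 0) = 0, max(14.81, 0) = 14.81
Node u (S = 105): V_u = 1/1.04·[0.3455·0.0000 + 0.6545·0.0000] = 0.0000
Node d (S = 63.75): V_d = 1/1.04·[0.3455·0.0000 + 0.6545·14.8125] = 9.3226
Node 0 (S = 75): V_0 = 1/1.04·[0.3455·0.0000 + 0.6545·9.3226] = 5.8673

$5.87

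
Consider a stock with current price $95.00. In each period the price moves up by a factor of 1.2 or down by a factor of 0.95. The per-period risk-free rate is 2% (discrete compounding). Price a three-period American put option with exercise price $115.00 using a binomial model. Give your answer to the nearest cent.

Risk-neutral probability p = (1 + 0.02 − 0.95)/(1.2 − 0.95) = 0.0700/0.2500 = 0.2800
Terminal stock prices: S_uuu = 164.2, S_uud = 130, S_udd = 102.9, S_ddd = 81.45
Terminal payoffs (K − S): max(-49.16, 0) = 0, max(-14.96, 0) = 0, max(12.12, 0) = 12.12, max(33.55, 0) = 33.55
Node uu (S = 136.8): continuation = 1/1.02·[0.2800·0.0000 + 0.7200·0.0000] = 0.0000; exercise value = 0.0000 ≤ continuation, so V_uu = 0.0000
Node ud (S = 108.3): continuation = 1/1.02·[0.2800·0.0000 + 0.7200·12.1150] = 8.5518; exercise value = 6.7000 ≤ continuation, so V_ud = 8.5518
Node dd (S = 85.74): continuation = 1/1.02·[0.2800·12.1150 + 0.7200·33.5494] = 27.0076; exercise value = 29.2625 > continuation, so V_dd = 29.2625 (exercise)
Node u (S = 114): continuation = 1/1.02·[0.2800·0.0000 + 0.7200·8.5518] = 6.0365; exercise value = 1.0000 ≤ continuation, so V_u = 6.0365
Node d (S = 90.25): continuation = 1/1.02·[0.2800·8.5518 + 0.7200·29.2625] = 23.0034; exercise value = 24.7500 > continuation, so V_d = 24.7500 (exercise)
Node 0 (S = 95): continuation = 1/1.02·[0.2800·6.0365 + 0.7200·24.7500] = 19.1277; exercise value = 20.0000 > continuation, so V_0 = 20.0000 (exercise)

$20.00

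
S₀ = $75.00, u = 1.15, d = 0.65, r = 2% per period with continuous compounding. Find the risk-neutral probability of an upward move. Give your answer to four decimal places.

p = 0.7404

Risk-neutral probability p = (e^0.02 − 0.65)/(1.15 − 0.65) = 0.3702/0.5000 = 0.7404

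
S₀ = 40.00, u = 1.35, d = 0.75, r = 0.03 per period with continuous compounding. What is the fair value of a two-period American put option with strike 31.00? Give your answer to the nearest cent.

2.27

Risk-neutral probability p = (e^0.03 − 0.75)/(1.35 − 0.75) = 0.2805/0.6000 = 0.4674
Terminal stock prices: S_uu = 72.9, S_ud = 40.5, S_dd = 22.5
Terminal payoffs (K − S): max(-41.9, 0) = 0, max(-9.5, 0) = 0, max(8.5, 0) = 8.5
Node u (S = 54): continuation = e^(−0.03)·[0.4674·0.0000 + 0.5326·0.0000] = 0.0000; exercise value = 0.0000 ≤ continuation, so V_u = 0.0000
Node d (S = 30): continuation = e^(−0.03)·[0.4674·0.0000 + 0.5326·8.5000] = 4.3931; exercise value = 1.0000 ≤ continuation, so V_d = 4.3931
Node 0 (S = 40): continuation = e^(−0.03)·[0.4674·0.0000 + 0.5326·4.3931] = 2.2705; exercise value = 0.0000 ≤ continuation, so V_0 = 2.2705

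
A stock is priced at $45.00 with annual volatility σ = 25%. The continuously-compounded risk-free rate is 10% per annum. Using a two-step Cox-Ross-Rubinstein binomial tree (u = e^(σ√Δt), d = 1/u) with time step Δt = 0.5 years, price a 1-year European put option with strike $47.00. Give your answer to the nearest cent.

$3.10

CRR parameters: u = e^(σ√Δt) = e^(0.25·√0.5) = 1.1934, d = 1/u = 0.8380
Per-period rate: rΔt = 0.1·0.5 = 0.05, so R = e^0.05 = 1.0513
Risk-neutral probability p = (e^0.05 − 0.8380)/(1.1934 − 0.8380) = 0.2133/0.3554 = 0.6002
Terminal stock prices: S_uu = 64.09, S_ud = 45, S_dd = 31.6
Terminal payoffs (K − S): max(-17.09, 0) = 0, max(2, 0) = 2, max(15.4, 0) = 15.4
Node u (S = 53.7): V_u = e^(−0.05)·[0.6002·0.0000 + 0.3998·2.0000] = 0.7606
Node d (S = 37.71): V_d = e^(−0.05)·[0.6002·2.0000 + 0.3998·15.4015] = 6.9993
Node 0 (S = 45): V_0 = e^(−0.05)·[0.6002·0.7606 + 0.3998·6.9993] = 3.0962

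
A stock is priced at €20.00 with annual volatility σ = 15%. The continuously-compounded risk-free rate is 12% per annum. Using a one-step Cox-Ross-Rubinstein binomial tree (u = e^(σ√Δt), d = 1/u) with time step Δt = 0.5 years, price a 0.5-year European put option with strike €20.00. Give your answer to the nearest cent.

€0.45

CRR parameters: u = e^(σ√Δt) = e^(0.15·√0.5) = 1.1119, d = 1/u = 0.8994
Per-period rate: rΔt = 0.12·0.5 = 0.06, so R = e^0.06 = 1.0618
Risk-neutral probability p = (e^0.06 − 0.8994)/(1.1119 − 0.8994) = 0.1625/0.2125 = 0.7645
Terminal stock prices: S_u = 22.24, S_d = 17.99
Terminal payoffs (K − S): max(-2.238, 0) = 0, max(2.013, 0) = 2.013
Node 0 (S = 20): V_0 = e^(−0.06)·[0.7645·0.0000 + 0.2355·2.0127] = 0.4465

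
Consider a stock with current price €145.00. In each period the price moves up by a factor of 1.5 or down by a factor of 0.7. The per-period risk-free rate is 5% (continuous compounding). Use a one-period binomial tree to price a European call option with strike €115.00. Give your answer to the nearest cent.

€42.81

Risk-neutral probability p = (e^0.05 − 0.7)/(1.5 − 0.7) = 0.3513/0.8000 = 0.4391
Terminal stock prices: S_u = 217.5, S_d = 101.5
Terminal payoffs (S − K): max(102.5, 0) = 102.5, max(-13.5, 0) = 0
Node 0 (S = 145): V_0 = e^(−0.05)·[0.4391·102.5000 + 0.5609·0.0000] = 42.8116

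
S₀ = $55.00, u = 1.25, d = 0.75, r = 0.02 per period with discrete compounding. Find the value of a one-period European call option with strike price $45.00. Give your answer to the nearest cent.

$12.57

Risk-neutral probability p = (1 + 0.02 − 0.75)/(1.25 − 0.75) = 0.2700/0.5000 = 0.5400
Terminal stock prices: S_u = 68.75, S_d = 41.25
Terminal payoffs (S − K): max(23.75, 0) = 23.75, max(-3.75, 0) = 0
Node 0 (S = 55): V_0 = 1/1.02·[0.5400·23.7500 + 0.4600·0.0000] = 12.5735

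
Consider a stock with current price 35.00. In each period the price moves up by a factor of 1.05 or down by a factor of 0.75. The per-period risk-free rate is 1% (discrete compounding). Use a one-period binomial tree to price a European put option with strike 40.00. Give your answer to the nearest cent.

4.60

Risk-neutral probability p = (1 + 0.01 − 0.75)/(1.05 − 0.75) = 0.2600/0.3000 = 0.8667
Terminal stock prices: S_u = 36.75, S_d = 26.25
Terminal payoffs (K − S): max(3.25, 0) = 3.25, max(13.75, 0) = 13.75
Node 0 (S = 35): V_0 = 1/1.01·[0.8667·3.2500 + 0.1333·13.7500] = 4.6040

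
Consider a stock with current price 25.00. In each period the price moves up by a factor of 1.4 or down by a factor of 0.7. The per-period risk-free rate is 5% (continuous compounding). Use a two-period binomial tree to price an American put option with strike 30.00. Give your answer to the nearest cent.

7.17

Risk-neutral probability p = (e^0.05 − 0.7)/(1.4 − 0.7) = 0.3513/0.7000 = 0.5018
Terminal stock prices: S_uu = 49, S_ud = 24.5, S_dd = 12.25
Terminal payoffs (K − S): max(-19, 0) = 0, max(5.5, 0) = 5.5, max(17.75, 0) = 17.75
Node u (S = 35): continuation = e^(−0.05)·[0.5018·0.0000 + 0.4982·5.5000] = 2.6064; exercise value = 0.0000 ≤ continuation, so V_u = 2.6064
Node d (S = 17.5): continuation = e^(−0.05)·[0.5018·5.5000 + 0.4982·17.7500] = 11.0369; exercise value = 12.5000 > continuation, so V_d = 12.5000 (exercise)
Node 0 (S = 25): continuation = e^(−0.05)·[0.5018·2.6064 + 0.4982·12.5000] = 7.1677; exercise value = 5.0000 ≤ continuation, so V_0 = 7.1677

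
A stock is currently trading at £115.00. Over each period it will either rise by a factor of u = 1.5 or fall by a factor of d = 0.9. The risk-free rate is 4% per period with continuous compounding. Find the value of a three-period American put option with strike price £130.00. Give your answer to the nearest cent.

Risk-neutral probability p = (e^0.04 − 0.9)/(1.5 − 0.9) = 0.1408/0.6000 = 0.2347
Terminal stock prices: S_uuu = 388.1, S_uud = 232.9, S_udd = 139.7, S_ddd = 83.84
Terminal payoffs (K − S): max(-258.1, 0) = 0, max(-102.9, 0) = 0, max(-9.725, 0) = 0, max(46.16, 0) = 46.16
Node uu (S = 258.8): continuation = e^(−0.04)·[0.2347·0.0000 + 0.7653·0.0000] = 0.0000; exercise value = 0.0000 ≤ continuation, so V_uu = 0.0000
Node ud (S = 155.2): continuation = e^(−0.04)·[0.2347·0.0000 + 0.7653·0.0000] = 0.0000; exercise value = 0.0000 ≤ continuation, so V_ud = 0.0000
Node dd (S = 93.15): continuation = e^(−0.04)·[0.2347·0.0000 + 0.7653·46.1650] = 33.9454; exercise value = 36.8500 > continuation, so V_dd = 36.8500 (exercise)
Node u (S = 172.5): continuation = e^(−0.04)·[0.2347·0.0000 + 0.7653·0.0000] = 0.0000; exercise value = 0.0000 ≤ continuation, so V_u = 0.0000
Node d (S = 103.5): continuation = e^(−0.04)·[0.2347·0.0000 + 0.7653·36.8500] = 27.0961; exercise value = 26.5000 ≤ continuation, so V_d = 27.0961
Node 0 (S = 115): continuation = e^(−0.04)·[0.2347·0.0000 + 0.7653·27.0961] = 19.9239; exercise value = 15.0000 ≤ continuation, so V_0 = 19.9239

£19.92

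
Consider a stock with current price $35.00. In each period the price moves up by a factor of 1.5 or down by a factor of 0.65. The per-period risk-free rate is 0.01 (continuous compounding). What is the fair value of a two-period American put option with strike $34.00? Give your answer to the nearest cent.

$6.42

Risk-neutral probability p = (e^0.01 − 0.65)/(1.5 − 0.65) = 0.3601/0.8500 = 0.4236
Terminal stock prices: S_uu = 78.75, S_ud = 34.12, S_dd = 14.79
Terminal payoffs (K − S): max(-44.75, 0) = 0, max(-0.125, 0) = 0, max(19.21, 0) = 19.21
Node u (S = 52.5): continuation = e^(−0.01)·[0.4236·0.0000 + 0.5764·0.0000] = 0.0000; exercise value = 0.0000 ≤ continuation, so V_u = 0.0000
Node d (S = 22.75): continuation = e^(−0.01)·[0.4236·0.0000 + 0.5764·19.2125] = 10.9641; exercise value = 11.2500 > continuation, so V_d = 11.2500 (exercise)
Node 0 (S = 35): continuation = e^(−0.01)·[0.4236·0.0000 + 0.5764·11.2500] = 6.4201; exercise value = 0.0000 ≤ continuation, so V_0 = 6.4201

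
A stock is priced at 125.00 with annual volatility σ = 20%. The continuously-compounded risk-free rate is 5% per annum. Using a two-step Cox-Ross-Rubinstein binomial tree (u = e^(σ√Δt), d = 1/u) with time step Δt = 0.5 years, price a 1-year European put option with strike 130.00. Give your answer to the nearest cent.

CRR parameters: u = e^(σ√Δt) = e^(0.2·√0.5) = 1.1519, d = 1/u = 0.8681
Per-period rate: rΔt = 0.05·0.5 = 0.025, so R = e^0.025 = 1.0253
Risk-neutral probability p = (e^0.025 − 0.8681)/(1.1519 − 0.8681) = 0.1572/0.2838 = 0.5539
Terminal stock prices: S_uu = 165.9, S_ud = 125, S_dd = 94.2
Terminal payoffs (K − S): max(-35.86, 0) = 0, max(5, 0) = 5, max(35.8, 0) = 35.8
Node u (S = 144): V_u = e^(−0.025)·[0.5539·0.0000 + 0.4461·5.0000] = 2.1754
Node d (S = 108.5): V_d = e^(−0.025)·[0.5539·5.0000 + 0.4461·35.7952] = 18.2749
Node 0 (S = 125): V_0 = e^(−0.025)·[0.5539·2.1754 + 0.4461·18.2749] = 9.1262

9.13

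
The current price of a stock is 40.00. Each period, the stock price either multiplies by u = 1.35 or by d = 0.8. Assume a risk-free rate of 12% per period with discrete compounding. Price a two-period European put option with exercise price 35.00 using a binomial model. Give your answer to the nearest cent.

1.31

Risk-neutral probability p = (1 + 0.12 − 0.8)/(1.35 − 0.8) = 0.3200/0.5500 = 0.5818
Terminal stock prices: S_uu = 72.9, S_ud = 43.2, S_dd = 25.6
Terminal payoffs (K − S): max(-37.9, 0) = 0, max(-8.2, 0) = 0, max(9.4, 0) = 9.4
Node u (S = 54): V_u = 1/1.12·[0.5818·0.0000 + 0.4182·0.0000] = 0.0000
Node d (S = 32): V_d = 1/1.12·[0.5818·0.0000 + 0.4182·9.4000] = 3.5097
Node 0 (S = 40): V_0 = 1/1.12·[0.5818·0.0000 + 0.4182·3.5097] = 1.3105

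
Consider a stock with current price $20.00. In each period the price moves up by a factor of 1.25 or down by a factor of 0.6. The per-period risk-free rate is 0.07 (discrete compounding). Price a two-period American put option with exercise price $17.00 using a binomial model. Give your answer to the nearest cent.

Risk-neutral probability p = (1 + 0.07 − 0.6)/(1.25 − 0.6) = 0.4700/0.6500 = 0.7231
Terminal stock prices: S_uu = 31.25, S_ud = 15, S_dd = 7.2
Terminal payoffs (K − S): max(-14.25, 0) = 0, max(2, 0) = 2, max(9.8, 0) = 9.8
Node u (S = 25): continuation = 1/1.07·[0.7231·0.0000 + 0.2769·2.0000] = 0.5176; exercise value = 0.0000 ≤ continuation, so V_u = 0.5176
Node d (S = 12): continuation = 1/1.07·[0.7231·2.0000 + 0.2769·9.8000] = 3.8879; exercise value = 5.0000 > continuation, so V_d = 5.0000 (exercise)
Node 0 (S = 20): continuation = 1/1.07·[0.7231·0.5176 + 0.2769·5.0000] = 1.6438; exercise value = 0.0000 ≤ continuation, so V_0 = 1.6438

$1.64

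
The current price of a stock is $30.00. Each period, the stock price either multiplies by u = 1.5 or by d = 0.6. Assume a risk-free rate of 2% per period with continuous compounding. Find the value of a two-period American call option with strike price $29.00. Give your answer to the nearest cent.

Risk-neutral probability p = (e^0.02 − 0.6)/(1.5 − 0.6) = 0.4202/0.9000 = 0.4669
Terminal stock prices: S_uu = 67.5, S_ud = 27, S_dd = 10.8
Terminal payoffs (S − K): max(38.5, 0) = 38.5, max(-2, 0) = 0, max(-18.2, 0) = 0
Node u (S = 45): continuation = e^(−0.02)·[0.4669·38.5000 + 0.5331·0.0000] = 17.6193; exercise value = 16.0000 ≤ continuation, so V_u = 17.6193
Node d (S = 18): continuation = e^(−0.02)·[0.4669·0.0000 + 0.5331·0.0000] = 0.0000; exercise value = 0.0000 ≤ continuation, so V_d = 0.0000
Node 0 (S = 30): continuation = e^(−0.02)·[0.4669·17.6193 + 0.5331·0.0000] = 8.0634; exercise value = 1.0000 ≤ continuation, so V_0 = 8.0634

$8.06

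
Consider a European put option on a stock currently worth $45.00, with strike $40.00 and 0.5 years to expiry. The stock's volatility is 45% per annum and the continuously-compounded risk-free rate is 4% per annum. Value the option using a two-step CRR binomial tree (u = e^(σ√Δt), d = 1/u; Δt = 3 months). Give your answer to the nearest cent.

CRR parameters: u = e^(σ√Δt) = e^(0.45·√0.25) = 1.2523, d = 1/u = 0.7985
Per-period rate: rΔt = 0.04·0.25 = 0.01, so R = e^0.01 = 1.0101
Risk-neutral probability p = (e^0.01 − 0.7985)/(1.2523 − 0.7985) = 0.2115/0.4538 = 0.4661
Terminal stock prices: S_uu = 70.57, S_ud = 45, S_dd = 28.69
Terminal payoffs (K − S): max(-30.57, 0) = 0, max(-5, 0) = 0, max(11.31, 0) = 11.31
Node u (S = 56.35): V_u = e^(−0.01)·[0.4661·0.0000 + 0.5339·0.0000] = 0.0000
Node d (S = 35.93): V_d = e^(−0.01)·[0.4661·0.0000 + 0.5339·11.3067] = 5.9762
Node 0 (S = 45): V_0 = e^(−0.01)·[0.4661·0.0000 + 0.5339·5.9762] = 3.1588

$3.16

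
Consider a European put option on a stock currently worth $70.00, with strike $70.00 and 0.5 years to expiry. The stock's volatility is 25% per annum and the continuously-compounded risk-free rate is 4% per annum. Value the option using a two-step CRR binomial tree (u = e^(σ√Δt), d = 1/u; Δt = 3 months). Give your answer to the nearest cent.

CRR parameters: u = e^(σ√Δt) = e^(0.25·√0.25) = 1.1331, d = 1/u = 0.8825
Per-period rate: rΔt = 0.04·0.25 = 0.01, so R = e^0.01 = 1.0101
Risk-neutral probability p = (e^0.01 − 0.8825)/(1.1331 − 0.8825) = 0.1276/0.2507 = 0.5089
Terminal stock prices: S_uu = 89.88, S_ud = 70, S_dd = 54.52
Terminal payoffs (K − S): max(-19.88, 0) = 0, max(0, 0) = 0, max(15.48, 0) = 15.48
Node u (S = 79.32): V_u = e^(−0.01)·[0.5089·0.0000 + 0.4911·0.0000] = 0.0000
Node d (S = 61.77): V_d = e^(−0.01)·[0.5089·0.0000 + 0.4911·15.4839] = 7.5287
Node 0 (S = 70): V_0 = e^(−0.01)·[0.5089·0.0000 + 0.4911·7.5287] = 3.6607

$3.66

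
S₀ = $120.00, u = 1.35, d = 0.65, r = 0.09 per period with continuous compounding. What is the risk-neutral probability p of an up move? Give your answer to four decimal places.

Risk-neutral probability p = (e^0.09 − 0.65)/(1.35 − 0.65) = 0.4442/0.7000 = 0.6345

p = 0.6345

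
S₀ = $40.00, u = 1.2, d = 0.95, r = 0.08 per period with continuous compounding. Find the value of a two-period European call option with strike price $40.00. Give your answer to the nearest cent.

$6.64

Risk-neutral probability p = (e^0.08 − 0.95)/(1.2 − 0.95) = 0.1333/0.2500 = 0.5331
Terminal stock prices: S_uu = 57.6, S_ud = 45.6, S_dd = 36.1
Terminal payoffs (S − K): max(17.6, 0) = 17.6, max(5.6, 0) = 5.6, max(-3.9, 0) = 0
Node u (S = 48): V_u = e^(−0.08)·[0.5331·17.6000 + 0.4669·5.6000] = 11.0753
Node d (S = 38): V_d = e^(−0.08)·[0.5331·5.6000 + 0.4669·0.0000] = 2.7561
Node 0 (S = 40): V_0 = e^(−0.08)·[0.5331·11.0753 + 0.4669·2.7561] = 6.6386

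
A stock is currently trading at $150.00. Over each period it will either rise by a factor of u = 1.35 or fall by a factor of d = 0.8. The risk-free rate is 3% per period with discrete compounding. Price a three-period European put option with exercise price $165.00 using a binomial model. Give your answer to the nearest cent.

Risk-neutral probability p = (1 + 0.03 − 0.8)/(1.35 − 0.8) = 0.2300/0.5500 = 0.4182
Terminal stock prices: S_uuu = 369.1, S_uud = 218.7, S_udd = 129.6, S_ddd = 76.8
Terminal payoffs (K − S): max(-204.1, 0) = 0, max(-53.7, 0) = 0, max(35.4, 0) = 35.4, max(88.2, 0) = 88.2
Node uu (S = 273.4): V_uu = 1/1.03·[0.4182·0.0000 + 0.5818·0.0000] = 0.0000
Node ud (S = 162): V_ud = 1/1.03·[0.4182·0.0000 + 0.5818·35.4000] = 19.9965
Node dd (S = 96): V_dd = 1/1.03·[0.4182·35.4000 + 0.5818·88.2000] = 64.1942
Node u (S = 202.5): V_u = 1/1.03·[0.4182·0.0000 + 0.5818·19.9965] = 11.2954
Node d (S = 120): V_d = 1/1.03·[0.4182·19.9965 + 0.5818·64.1942] = 44.3801
Node 0 (S = 150): V_0 = 1/1.03·[0.4182·11.2954 + 0.5818·44.3801] = 29.6550

$29.66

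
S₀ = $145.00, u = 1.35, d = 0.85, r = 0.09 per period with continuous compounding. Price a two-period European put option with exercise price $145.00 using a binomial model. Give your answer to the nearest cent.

Risk-neutral probability p = (e^0.09 − 0.85)/(1.35 − 0.85) = 0.2442/0.5000 = 0.4883
Terminal stock prices: S_uu = 264.3, S_ud = 166.4, S_dd = 104.8
Terminal payoffs (K − S): max(-119.3, 0) = 0, max(-21.39, 0) = 0, max(40.24, 0) = 40.24
Node u (S = 195.8): V_u = e^(−0.09)·[0.4883·0.0000 + 0.5117·0.0000] = 0.0000
Node d (S = 123.2): V_d = e^(−0.09)·[0.4883·0.0000 + 0.5117·40.2375] = 18.8156
Node 0 (S = 145): V_0 = e^(−0.09)·[0.4883·0.0000 + 0.5117·18.8156] = 8.7985

$8.80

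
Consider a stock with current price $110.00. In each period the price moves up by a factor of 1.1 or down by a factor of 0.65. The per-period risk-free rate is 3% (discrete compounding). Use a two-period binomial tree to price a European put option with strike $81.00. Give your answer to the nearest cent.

$1.37

Risk-neutral probability p = (1 + 0.03 − 0.65)/(1.1 − 0.65) = 0.3800/0.4500 = 0.8444
Terminal stock prices: S_uu = 133.1, S_ud = 78.65, S_dd = 46.48
Terminal payoffs (K − S): max(-52.1, 0) = 0, max(2.35, 0) = 2.35, max(34.52, 0) = 34.52
Node u (S = 121): V_u = 1/1.03·[0.8444·0.0000 + 0.1556·2.3500] = 0.3549
Node d (S = 71.5): V_d = 1/1.03·[0.8444·2.3500 + 0.1556·34.5250] = 7.1408
Node 0 (S = 110): V_0 = 1/1.03·[0.8444·0.3549 + 0.1556·7.1408] = 1.3694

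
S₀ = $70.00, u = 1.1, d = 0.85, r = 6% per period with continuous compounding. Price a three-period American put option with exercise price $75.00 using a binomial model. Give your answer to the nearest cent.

Risk-neutral probability p = (e^0.06 − 0.85)/(1.1 − 0.85) = 0.2118/0.2500 = 0.8473
Terminal stock prices: S_uuu = 93.17, S_uud = 72, S_udd = 55.63, S_ddd = 42.99
Terminal payoffs (K − S): max(-18.17, 0) = 0, max(3.005, 0) = 3.005, max(19.37, 0) = 19.37, max(32.01, 0) = 32.01
Node uu (S = 84.7): continuation = e^(−0.06)·[0.8473·0.0000 + 0.1527·3.0050] = 0.4320; exercise value = 0.0000 ≤ continuation, so V_uu = 0.4320
Node ud (S = 65.45): continuation = e^(−0.06)·[0.8473·3.0050 + 0.1527·19.3675] = 5.1823; exercise value = 9.5500 > continuation, so V_ud = 9.5500 (exercise)
Node dd (S = 50.57): continuation = e^(−0.06)·[0.8473·19.3675 + 0.1527·32.0113] = 20.0573; exercise value = 24.4250 > continuation, so V_dd = 24.4250 (exercise)
Node u (S = 77): continuation = e^(−0.06)·[0.8473·0.4320 + 0.1527·9.5500] = 1.7177; exercise value = 0.0000 ≤ continuation, so V_u = 1.7177
Node d (S = 59.5): continuation = e^(−0.06)·[0.8473·9.5500 + 0.1527·24.4250] = 11.1323; exercise value = 15.5000 > continuation, so V_d = 15.5000 (exercise)
Node 0 (S = 70): continuation = e^(−0.06)·[0.8473·1.7177 + 0.1527·15.5000] = 3.5991; exercise value = 5.0000 > continuation, so V_0 = 5.0000 (exercise)

$5.00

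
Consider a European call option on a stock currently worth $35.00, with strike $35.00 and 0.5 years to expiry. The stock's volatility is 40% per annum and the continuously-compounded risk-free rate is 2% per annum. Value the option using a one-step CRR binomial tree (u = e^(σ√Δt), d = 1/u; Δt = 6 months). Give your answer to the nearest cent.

CRR parameters: u = e^(σ√Δt) = e^(0.4·√0.5) = 1.3269, d = 1/u = 0.7536
Per-period rate: rΔt = 0.02·0.5 = 0.01, so R = e^0.01 = 1.0101
Risk-neutral probability p = (e^0.01 − 0.7536)/(1.3269 − 0.7536) = 0.2564/0.5733 = 0.4473
Terminal stock prices: S_u = 46.44, S_d = 26.38
Terminal payoffs (S − K): max(11.44, 0) = 11.44, max(-8.623, 0) = 0
Node 0 (S = 35): V_0 = e^(−0.01)·[0.4473·11.4414 + 0.5527·0.0000] = 5.0667

$5.07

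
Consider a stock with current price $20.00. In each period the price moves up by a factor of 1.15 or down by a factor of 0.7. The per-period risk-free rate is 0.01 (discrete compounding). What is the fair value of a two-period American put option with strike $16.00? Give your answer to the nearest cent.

Risk-neutral probability p = (1 + 0.01 − 0.7)/(1.15 − 0.7) = 0.3100/0.4500 = 0.6889
Terminal stock prices: S_uu = 26.45, S_ud = 16.1, S_dd = 9.8
Terminal payoffs (K − S): max(-10.45, 0) = 0, max(-0.1, 0) = 0, max(6.2, 0) = 6.2
Node u (S = 23): continuation = 1/1.01·[0.6889·0.0000 + 0.3111·0.0000] = 0.0000; exercise value = 0.0000 ≤ continuation, so V_u = 0.0000
Node d (S = 14): continuation = 1/1.01·[0.6889·0.0000 + 0.3111·6.2000] = 1.9098; exercise value = 2.0000 > continuation, so V_d = 2.0000 (exercise)
Node 0 (S = 20): continuation = 1/1.01·[0.6889·0.0000 + 0.3111·2.0000] = 0.6161; exercise value = 0.0000 ≤ continuation, so V_0 = 0.6161

$0.62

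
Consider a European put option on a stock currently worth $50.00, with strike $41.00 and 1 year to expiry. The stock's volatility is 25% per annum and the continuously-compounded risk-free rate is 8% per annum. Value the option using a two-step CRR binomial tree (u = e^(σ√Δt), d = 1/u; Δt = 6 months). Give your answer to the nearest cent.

$1.00

CRR parameters: u = e^(σ√Δt) = e^(0.25·√0.5) = 1.1934, d = 1/u = 0.8380
Per-period rate: rΔt = 0.08·0.5 = 0.04, so R = e^0.04 = 1.0408
Risk-neutral probability p = (e^0.04 − 0.8380)/(1.1934 − 0.8380) = 0.2028/0.3554 = 0.5708
Terminal stock prices: S_uu = 71.21, S_ud = 50, S_dd = 35.11
Terminal payoffs (K − S): max(-30.21, 0) = 0, max(-9, 0) = 0, max(5.891, 0) = 5.891
Node u (S = 59.67): V_u = e^(−0.04)·[0.5708·0.0000 + 0.4292·0.0000] = 0.0000
Node d (S = 41.9): V_d = e^(−0.04)·[0.5708·0.0000 + 0.4292·5.8906] = 2.4294
Node 0 (S = 50): V_0 = e^(−0.04)·[0.5708·0.0000 + 0.4292·2.4294] = 1.0019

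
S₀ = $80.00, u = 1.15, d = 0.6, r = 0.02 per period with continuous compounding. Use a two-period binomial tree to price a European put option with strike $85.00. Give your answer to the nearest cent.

$13.33

Risk-neutral probability p = (e^0.02 − 0.6)/(1.15 − 0.6) = 0.4202/0.5500 = 0.7640
Terminal stock prices: S_uu = 105.8, S_ud = 55.2, S_dd = 28.8
Terminal payoffs (K − S): max(-20.8, 0) = 0, max(29.8, 0) = 29.8, max(56.2, 0) = 56.2
Node u (S = 92): V_u = e^(−0.02)·[0.7640·0.0000 + 0.2360·29.8000] = 6.8935
Node d (S = 48): V_d = e^(−0.02)·[0.7640·29.8000 + 0.2360·56.2000] = 35.3169
Node 0 (S = 80): V_0 = e^(−0.02)·[0.7640·6.8935 + 0.2360·35.3169] = 13.3320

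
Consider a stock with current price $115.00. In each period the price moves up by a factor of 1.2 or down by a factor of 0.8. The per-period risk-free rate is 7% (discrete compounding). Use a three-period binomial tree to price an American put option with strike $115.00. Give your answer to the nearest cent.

$8.54

Risk-neutral probability p = (1 + 0.07 − 0.8)/(1.2 − 0.8) = 0.2700/0.4000 = 0.6750
Terminal stock prices: S_uuu = 198.7, S_uud = 132.5, S_udd = 88.32, S_ddd = 58.88
Terminal payoffs (K − S): max(-83.72, 0) = 0, max(-17.48, 0) = 0, max(26.68, 0) = 26.68, max(56.12, 0) = 56.12
Node uu (S = 165.6): continuation = 1/1.07·[0.6750·0.0000 + 0.3250·0.0000] = 0.0000; exercise value = 0.0000 ≤ continuation, so V_uu = 0.0000
Node ud (S = 110.4): continuation = 1/1.07·[0.6750·0.0000 + 0.3250·26.6800] = 8.1037; exercise value = 4.6000 ≤ continuation, so V_ud = 8.1037
Node dd (S = 73.6): continuation = 1/1.07·[0.6750·26.6800 + 0.3250·56.1200] = 33.8766; exercise value = 41.4000 > continuation, so V_dd = 41.4000 (exercise)
Node u (S = 138): continuation = 1/1.07·[0.6750·0.0000 + 0.3250·8.1037] = 2.4614; exercise value = 0.0000 ≤ continuation, so V_u = 2.4614
Node d (S = 92): continuation = 1/1.07·[0.6750·8.1037 + 0.3250·41.4000] = 17.6869; exercise value = 23.0000 > continuation, so V_d = 23.0000 (exercise)
Node 0 (S = 115): continuation = 1/1.07·[0.6750·2.4614 + 0.3250·23.0000] = 8.5387; exercise value = 0.0000 ≤ continuation, so V_0 = 8.5387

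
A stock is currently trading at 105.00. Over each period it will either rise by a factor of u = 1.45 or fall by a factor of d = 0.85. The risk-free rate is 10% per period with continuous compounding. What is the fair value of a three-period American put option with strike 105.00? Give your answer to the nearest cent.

8.19

Risk-neutral probability p = (e^0.1 − 0.85)/(1.45 − 0.85) = 0.2552/0.6000 = 0.4253
Terminal stock prices: S_uuu = 320.1, S_uud = 187.6, S_udd = 110, S_ddd = 64.48
Terminal payoffs (K − S): max(-215.1, 0) = 0, max(-82.65, 0) = 0, max(-5.001, 0) = 0, max(40.52, 0) = 40.52
Node uu (S = 220.8): continuation = e^(−0.1)·[0.4253·0.0000 + 0.5747·0.0000] = 0.0000; exercise value = 0.0000 ≤ continuation, so V_uu = 0.0000
Node ud (S = 129.4): continuation = e^(−0.1)·[0.4253·0.0000 + 0.5747·0.0000] = 0.0000; exercise value = 0.0000 ≤ continuation, so V_ud = 0.0000
Node dd (S = 75.86): continuation = e^(−0.1)·[0.4253·0.0000 + 0.5747·40.5169] = 21.0697; exercise value = 29.1375 > continuation, so V_dd = 29.1375 (exercise)
Node u (S = 152.2): continuation = e^(−0.1)·[0.4253·0.0000 + 0.5747·0.0000] = 0.0000; exercise value = 0.0000 ≤ continuation, so V_u = 0.0000
Node d (S = 89.25): continuation = e^(−0.1)·[0.4253·0.0000 + 0.5747·29.1375] = 15.1522; exercise value = 15.7500 > continuation, so V_d = 15.7500 (exercise)
Node 0 (S = 105): continuation = e^(−0.1)·[0.4253·0.0000 + 0.5747·15.7500] = 8.1904; exercise value = 0.0000 ≤ continuation, so V_0 = 8.1904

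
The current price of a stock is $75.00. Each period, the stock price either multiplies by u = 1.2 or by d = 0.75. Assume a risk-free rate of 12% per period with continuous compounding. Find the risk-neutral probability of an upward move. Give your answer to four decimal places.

Risk-neutral probability p = (e^0.12 − 0.75)/(1.2 − 0.75) = 0.3775/0.4500 = 0.8389

p = 0.8389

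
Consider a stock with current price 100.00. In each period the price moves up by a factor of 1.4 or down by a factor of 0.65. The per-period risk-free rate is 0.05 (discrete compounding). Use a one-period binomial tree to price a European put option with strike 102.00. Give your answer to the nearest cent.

Risk-neutral probability p = (1 + 0.05 − 0.65)/(1.4 − 0.65) = 0.4000/0.7500 = 0.5333
Terminal stock prices: S_u = 140, S_d = 65
Terminal payoffs (K − S): max(-38, 0) = 0, max(37, 0) = 37
Node 0 (S = 100): V_0 = 1/1.05·[0.5333·0.0000 + 0.4667·37.0000] = 16.4444

16.44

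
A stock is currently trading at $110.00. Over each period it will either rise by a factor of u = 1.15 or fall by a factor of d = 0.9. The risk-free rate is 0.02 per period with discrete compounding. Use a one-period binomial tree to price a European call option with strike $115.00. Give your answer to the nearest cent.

$5.41

Risk-neutral probability p = (1 + 0.02 − 0.9)/(1.15 − 0.9) = 0.1200/0.2500 = 0.4800
Terminal stock prices: S_u = 126.5, S_d = 99
Terminal payoffs (S − K): max(11.5, 0) = 11.5, max(-16, 0) = 0
Node 0 (S = 110): V_0 = 1/1.02·[0.4800·11.5000 + 0.5200·0.0000] = 5.4118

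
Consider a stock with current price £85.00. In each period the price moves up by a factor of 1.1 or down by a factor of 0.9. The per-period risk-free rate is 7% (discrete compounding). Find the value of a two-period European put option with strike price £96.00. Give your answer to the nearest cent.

£3.17

Risk-neutral probability p = (1 + 0.07 − 0.9)/(1.1 − 0.9) = 0.1700/0.2000 = 0.8500
Terminal stock prices: S_uu = 102.9, S_ud = 84.15, S_dd = 68.85
Terminal payoffs (K − S): max(-6.85, 0) = 0, max(11.85, 0) = 11.85, max(27.15, 0) = 27.15
Node u (S = 93.5): V_u = 1/1.07·[0.8500·0.0000 + 0.1500·11.8500] = 1.6612
Node d (S = 76.5): V_d = 1/1.07·[0.8500·11.8500 + 0.1500·27.1500] = 13.2196
Node 0 (S = 85): V_0 = 1/1.07·[0.8500·1.6612 + 0.1500·13.2196] = 3.1729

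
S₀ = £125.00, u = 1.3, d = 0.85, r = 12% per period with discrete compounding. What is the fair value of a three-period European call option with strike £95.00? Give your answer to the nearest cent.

£58.21

Risk-neutral probability p = (1 + 0.12 − 0.85)/(1.3 − 0.85) = 0.2700/0.4500 = 0.6000
Terminal stock prices: S_uuu = 274.6, S_uud = 179.6, S_udd = 117.4, S_ddd = 76.77
Terminal payoffs (S − K): max(179.6, 0) = 179.6, max(84.56, 0) = 84.56, max(22.41, 0) = 22.41, max(-18.23, 0) = 0
Node uu (S = 211.3): V_uu = 1/1.12·[0.6000·179.6250 + 0.4000·84.5625] = 126.4286
Node ud (S = 138.1): V_ud = 1/1.12·[0.6000·84.5625 + 0.4000·22.4062] = 53.3036
Node dd (S = 90.31): V_dd = 1/1.12·[0.6000·22.4062 + 0.4000·0.0000] = 12.0033
Node u (S = 162.5): V_u = 1/1.12·[0.6000·126.4286 + 0.4000·53.3036] = 86.7666
Node d (S = 106.2): V_d = 1/1.12·[0.6000·53.3036 + 0.4000·12.0033] = 32.8424
Node 0 (S = 125): V_0 = 1/1.12·[0.6000·86.7666 + 0.4000·32.8424] = 58.2115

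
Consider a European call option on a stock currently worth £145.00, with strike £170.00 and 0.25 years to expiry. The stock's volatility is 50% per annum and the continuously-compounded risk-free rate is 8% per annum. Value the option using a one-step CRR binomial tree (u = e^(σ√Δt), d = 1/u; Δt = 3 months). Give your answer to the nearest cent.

CRR parameters: u = e^(σ√Δt) = e^(0.5·√0.25) = 1.2840, d = 1/u = 0.7788
Per-period rate: rΔt = 0.08·0.25 = 0.02, so R = e^0.02 = 1.0202
Risk-neutral probability p = (e^0.02 − 0.7788)/(1.2840 − 0.7788) = 0.2414/0.5052 = 0.4778
Terminal stock prices: S_u = 186.2, S_d = 112.9
Terminal payoffs (S − K): max(16.18, 0) = 16.18, max(-57.07, 0) = 0
Node 0 (S = 145): V_0 = e^(−0.02)·[0.4778·16.1837 + 0.5222·0.0000] = 7.5796

£7.58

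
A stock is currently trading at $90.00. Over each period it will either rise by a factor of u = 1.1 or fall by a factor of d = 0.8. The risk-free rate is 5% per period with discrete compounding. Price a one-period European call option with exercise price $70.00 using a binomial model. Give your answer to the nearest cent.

$23.33

Risk-neutral probability p = (1 + 0.05 − 0.8)/(1.1 − 0.8) = 0.2500/0.3000 = 0.8333
Terminal stock prices: S_u = 99, S_d = 72
Terminal payoffs (S − K): max(29, 0) = 29, max(2, 0) = 2
Node 0 (S = 90): V_0 = 1/1.05·[0.8333·29.0000 + 0.1667·2.0000] = 23.3333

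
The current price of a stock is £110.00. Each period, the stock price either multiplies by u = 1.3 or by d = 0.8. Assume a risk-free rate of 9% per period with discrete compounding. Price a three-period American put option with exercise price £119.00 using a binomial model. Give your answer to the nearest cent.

£14.12

Risk-neutral probability p = (1 + 0.09 − 0.8)/(1.3 − 0.8) = 0.2900/0.5000 = 0.5800
Terminal stock prices: S_uuu = 241.7, S_uud = 148.7, S_udd = 91.52, S_ddd = 56.32
Terminal payoffs (K − S): max(-122.7, 0) = 0, max(-29.72, 0) = 0, max(27.48, 0) = 27.48, max(62.68, 0) = 62.68
Node uu (S = 185.9): continuation = 1/1.09·[0.5800·0.0000 + 0.4200·0.0000] = 0.0000; exercise value = 0.0000 ≤ continuation, so V_uu = 0.0000
Node ud (S = 114.4): continuation = 1/1.09·[0.5800·0.0000 + 0.4200·27.4800] = 10.5886; exercise value = 4.6000 ≤ continuation, so V_ud = 10.5886
Node dd (S = 70.4): continuation = 1/1.09·[0.5800·27.4800 + 0.4200·62.6800] = 38.7743; exercise value = 48.6000 > continuation, so V_dd = 48.6000 (exercise)
Node u (S = 143): continuation = 1/1.09·[0.5800·0.0000 + 0.4200·10.5886] = 4.0800; exercise value = 0.0000 ≤ continuation, so V_u = 4.0800
Node d (S = 88): continuation = 1/1.09·[0.5800·10.5886 + 0.4200·48.6000] = 24.3609; exercise value = 31.0000 > continuation, so V_d = 31.0000 (exercise)
Node 0 (S = 110): continuation = 1/1.09·[0.5800·4.0800 + 0.4200·31.0000] = 14.1160; exercise value = 9.0000 ≤ continuation, so V_0 = 14.1160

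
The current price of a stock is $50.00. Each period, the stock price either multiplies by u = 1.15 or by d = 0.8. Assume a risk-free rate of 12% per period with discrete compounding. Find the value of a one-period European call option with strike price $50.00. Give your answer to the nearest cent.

$6.12

Risk-neutral probability p = (1 + 0.12 − 0.8)/(1.15 − 0.8) = 0.3200/0.3500 = 0.9143
Terminal stock prices: S_u = 57.5, S_d = 40
Terminal payoffs (S − K): max(7.5, 0) = 7.5, max(-10, 0) = 0
Node 0 (S = 50): V_0 = 1/1.12·[0.9143·7.5000 + 0.0857·0.0000] = 6.1224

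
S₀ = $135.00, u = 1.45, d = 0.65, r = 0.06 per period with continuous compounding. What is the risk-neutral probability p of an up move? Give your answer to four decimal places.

p = 0.5148

Risk-neutral probability p = (e^0.06 − 0.65)/(1.45 − 0.65) = 0.4118/0.8000 = 0.5148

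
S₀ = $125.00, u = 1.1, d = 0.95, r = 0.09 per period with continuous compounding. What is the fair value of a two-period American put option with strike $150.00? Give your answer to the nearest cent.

Risk-neutral probability p = (e^0.09 − 0.95)/(1.1 − 0.95) = 0.1442/0.1500 = 0.9612
Terminal stock prices: S_uu = 151.3, S_ud = 130.6, S_dd = 112.8
Terminal payoffs (K − S): max(-1.25, 0) = 0, max(19.38, 0) = 19.38, max(37.19, 0) = 37.19
Node u (S = 137.5): continuation = e^(−0.09)·[0.9612·0.0000 + 0.0388·19.3750] = 0.6877; exercise value = 12.5000 > continuation, so V_u = 12.5000 (exercise)
Node d (S = 118.8): continuation = e^(−0.09)·[0.9612·19.3750 + 0.0388·37.1875] = 18.3397; exercise value = 31.2500 > continuation, so V_d = 31.2500 (exercise)
Node 0 (S = 125): continuation = e^(−0.09)·[0.9612·12.5000 + 0.0388·31.2500] = 12.0897; exercise value = 25.0000 > continuation, so V_0 = 25.0000 (exercise)

$25.00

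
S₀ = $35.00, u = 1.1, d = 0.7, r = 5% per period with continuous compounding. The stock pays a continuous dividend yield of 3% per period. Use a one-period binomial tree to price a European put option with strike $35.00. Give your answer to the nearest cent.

$1.99

Per-period risk-free factor R = e^0.05 = 1.0513; dividend-adjusted growth = e^(0.05−0.03) = 1.0202.
Risk-neutral probability p = (1.0202 − 0.7)/(1.1 − 0.7) = 0.3202/0.4000 = 0.8005
Terminal stock prices: S_u = 38.5, S_d = 24.5
Terminal payoffs (K − S): max(-3.5, 0) = 0, max(10.5, 0) = 10.5
Node 0 (S = 35): V_0 = e^(−0.05)·[0.8005·0.0000 + 0.1995·10.5000] = 1.9926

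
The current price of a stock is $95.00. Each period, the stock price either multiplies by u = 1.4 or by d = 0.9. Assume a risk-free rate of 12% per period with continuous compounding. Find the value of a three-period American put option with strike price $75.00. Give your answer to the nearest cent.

Risk-neutral probability p = (e^0.12 − 0.9)/(1.4 − 0.9) = 0.2275/0.5000 = 0.4550
Terminal stock prices: S_uuu = 260.7, S_uud = 167.6, S_udd = 107.7, S_ddd = 69.26
Terminal payoffs (K − S): max(-185.7, 0) = 0, max(-92.58, 0) = 0, max(-32.73, 0) = 0, max(5.745, 0) = 5.745
Node uu (S = 186.2): continuation = e^(−0.12)·[0.4550·0.0000 + 0.5450·0.0000] = 0.0000; exercise value = 0.0000 ≤ continuation, so V_uu = 0.0000
Node ud (S = 119.7): continuation = e^(−0.12)·[0.4550·0.0000 + 0.5450·0.0000] = 0.0000; exercise value = 0.0000 ≤ continuation, so V_ud = 0.0000
Node dd (S = 76.95): continuation = e^(−0.12)·[0.4550·0.0000 + 0.5450·5.7450] = 2.7770; exercise value = 0.0000 ≤ continuation, so V_dd = 2.7770
Node u (S = 133): continuation = e^(−0.12)·[0.4550·0.0000 + 0.5450·0.0000] = 0.0000; exercise value = 0.0000 ≤ continuation, so V_u = 0.0000
Node d (S = 85.5): continuation = e^(−0.12)·[0.4550·0.0000 + 0.5450·2.7770] = 1.3423; exercise value = 0.0000 ≤ continuation, so V_d = 1.3423
Node 0 (S = 95): continuation = e^(−0.12)·[0.4550·0.0000 + 0.5450·1.3423] = 0.6489; exercise value = 0.0000 ≤ continuation, so V_0 = 0.6489

$0.65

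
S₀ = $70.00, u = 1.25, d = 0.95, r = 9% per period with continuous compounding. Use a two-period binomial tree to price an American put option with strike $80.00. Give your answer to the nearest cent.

Risk-neutral probability p = (e^0.09 − 0.95)/(1.25 − 0.95) = 0.1442/0.3000 = 0.4806
Terminal stock prices: S_uu = 109.4, S_ud = 83.12, S_dd = 63.17
Terminal payoffs (K − S): max(-29.38, 0) = 0, max(-3.125, 0) = 0, max(16.83, 0) = 16.83
Node u (S = 87.5): continuation = e^(−0.09)·[0.4806·0.0000 + 0.5194·0.0000] = 0.0000; exercise value = 0.0000 ≤ continuation, so V_u = 0.0000
Node d (S = 66.5): continuation = e^(−0.09)·[0.4806·0.0000 + 0.5194·16.8250] = 7.9871; exercise value = 13.5000 > continuation, so V_d = 13.5000 (exercise)
Node 0 (S = 70): continuation = e^(−0.09)·[0.4806·0.0000 + 0.5194·13.5000] = 6.4086; exercise value = 10.0000 > continuation, so V_0 = 10.0000 (exercise)

$10.00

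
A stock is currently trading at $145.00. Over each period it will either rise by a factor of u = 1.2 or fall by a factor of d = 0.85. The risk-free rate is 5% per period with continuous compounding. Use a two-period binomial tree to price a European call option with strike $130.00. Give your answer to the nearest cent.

$31.49

Risk-neutral probability p = (e^0.05 − 0.85)/(1.2 − 0.85) = 0.2013/0.3500 = 0.5751
Terminal stock prices: S_uu = 208.8, S_ud = 147.9, S_dd = 104.8
Terminal payoffs (S − K): max(78.8, 0) = 78.8, max(17.9, 0) = 17.9, max(-25.24, 0) = 0
Node u (S = 174): V_u = e^(−0.05)·[0.5751·78.8000 + 0.4249·17.9000] = 50.3402
Node d (S = 123.2): V_d = e^(−0.05)·[0.5751·17.9000 + 0.4249·0.0000] = 9.7916
Node 0 (S = 145): V_0 = e^(−0.05)·[0.5751·50.3402 + 0.4249·9.7916] = 31.4947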